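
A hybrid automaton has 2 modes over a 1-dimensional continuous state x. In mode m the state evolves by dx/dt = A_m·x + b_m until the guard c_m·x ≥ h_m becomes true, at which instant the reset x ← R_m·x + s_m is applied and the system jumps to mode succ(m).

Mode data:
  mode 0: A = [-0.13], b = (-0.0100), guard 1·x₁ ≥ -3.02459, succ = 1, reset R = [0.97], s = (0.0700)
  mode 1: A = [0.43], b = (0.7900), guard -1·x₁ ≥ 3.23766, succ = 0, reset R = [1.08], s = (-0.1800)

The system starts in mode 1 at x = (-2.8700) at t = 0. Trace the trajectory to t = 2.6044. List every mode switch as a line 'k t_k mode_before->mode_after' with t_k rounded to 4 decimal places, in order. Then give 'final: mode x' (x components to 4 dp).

1 0.7082 1->0
2 2.2455 0->1
final: 1 -3.0352

Mode 1: guard c·x = 3.2377 hit at Δt = 0.7082 (t = 0.7082), x⁻ = (-3.2377) → reset → x⁺ = (-3.6767), jump to mode 0
Mode 0: guard c·x = -3.0246 hit at Δt = 1.5373 (t = 2.2455), x⁻ = (-3.0246) → reset → x⁺ = (-2.8639), jump to mode 1
Mode 1: flow for 0.3589 to horizon, guard not reached → x = (-3.0352)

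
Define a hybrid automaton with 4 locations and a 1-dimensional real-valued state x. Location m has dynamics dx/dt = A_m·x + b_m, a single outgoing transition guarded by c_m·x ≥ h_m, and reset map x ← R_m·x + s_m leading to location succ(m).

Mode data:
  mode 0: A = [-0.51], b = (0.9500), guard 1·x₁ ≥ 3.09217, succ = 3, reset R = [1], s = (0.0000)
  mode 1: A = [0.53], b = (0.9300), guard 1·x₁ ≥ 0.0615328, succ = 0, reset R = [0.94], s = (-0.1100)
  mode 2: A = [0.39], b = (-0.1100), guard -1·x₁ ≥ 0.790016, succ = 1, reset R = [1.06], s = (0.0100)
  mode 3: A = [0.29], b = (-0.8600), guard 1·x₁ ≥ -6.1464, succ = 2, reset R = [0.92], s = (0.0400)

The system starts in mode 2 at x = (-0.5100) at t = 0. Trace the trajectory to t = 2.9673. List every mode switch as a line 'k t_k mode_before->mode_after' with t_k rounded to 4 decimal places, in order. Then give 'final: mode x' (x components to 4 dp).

Mode 2: guard c·x = 0.7900 hit at Δt = 0.7762 (t = 0.7762), x⁻ = (-0.7900) → reset → x⁺ = (-0.8274), jump to mode 1
Mode 1: guard c·x = 0.0615 hit at Δt = 1.2684 (t = 2.0446), x⁻ = (0.0615) → reset → x⁺ = (-0.0522), jump to mode 0
Mode 0: flow for 0.9227 to horizon, guard not reached → x = (0.6666)

1 0.7762 2->1
2 2.0446 1->0
final: 0 0.6666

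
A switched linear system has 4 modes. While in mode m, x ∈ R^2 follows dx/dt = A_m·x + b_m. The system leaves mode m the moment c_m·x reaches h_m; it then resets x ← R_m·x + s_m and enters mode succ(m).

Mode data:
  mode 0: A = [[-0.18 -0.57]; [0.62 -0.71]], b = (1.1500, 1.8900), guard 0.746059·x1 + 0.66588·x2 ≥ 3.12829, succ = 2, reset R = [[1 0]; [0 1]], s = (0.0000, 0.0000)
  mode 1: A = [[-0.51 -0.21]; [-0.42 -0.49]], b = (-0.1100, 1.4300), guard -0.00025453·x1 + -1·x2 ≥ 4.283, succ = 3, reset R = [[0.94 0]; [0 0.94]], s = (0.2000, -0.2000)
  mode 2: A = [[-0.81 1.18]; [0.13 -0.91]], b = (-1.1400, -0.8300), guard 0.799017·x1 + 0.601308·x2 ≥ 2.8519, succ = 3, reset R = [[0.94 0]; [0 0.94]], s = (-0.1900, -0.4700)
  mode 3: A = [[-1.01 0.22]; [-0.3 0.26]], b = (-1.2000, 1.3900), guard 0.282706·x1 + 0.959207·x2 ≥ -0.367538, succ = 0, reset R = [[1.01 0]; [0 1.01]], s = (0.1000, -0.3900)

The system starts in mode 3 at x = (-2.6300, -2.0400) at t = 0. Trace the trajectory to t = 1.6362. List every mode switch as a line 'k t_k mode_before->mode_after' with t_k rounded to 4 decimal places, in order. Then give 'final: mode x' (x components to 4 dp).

Mode 3: guard c·x = -0.3675 hit at Δt = 1.2209 (t = 1.2209), x⁻ = (-1.7271, 0.1258) → reset → x⁺ = (-1.6443, -0.2629), jump to mode 0
Mode 0: flow for 0.4153 to horizon, guard not reached → x = (-1.0576, 0.1888)

1 1.2209 3->0
final: 0 -1.0576 0.1888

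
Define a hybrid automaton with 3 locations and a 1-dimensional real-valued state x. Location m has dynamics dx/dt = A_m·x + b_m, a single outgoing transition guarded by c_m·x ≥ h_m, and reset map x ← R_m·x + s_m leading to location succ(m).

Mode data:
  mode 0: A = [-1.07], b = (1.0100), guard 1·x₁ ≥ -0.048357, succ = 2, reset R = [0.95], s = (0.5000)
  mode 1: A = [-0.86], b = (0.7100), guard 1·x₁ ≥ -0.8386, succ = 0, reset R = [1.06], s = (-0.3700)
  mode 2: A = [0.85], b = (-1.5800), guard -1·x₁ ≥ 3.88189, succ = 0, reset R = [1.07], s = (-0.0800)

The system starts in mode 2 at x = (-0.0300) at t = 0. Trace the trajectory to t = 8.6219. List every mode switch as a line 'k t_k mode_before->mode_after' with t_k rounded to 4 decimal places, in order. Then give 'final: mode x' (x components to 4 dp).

1 1.3078 2->0
2 2.8518 0->2
3 4.5079 2->0
4 6.0519 0->2
5 7.7081 2->0
final: 0 -1.0035

Mode 2: guard c·x = 3.8819 hit at Δt = 1.3078 (t = 1.3078), x⁻ = (-3.8819) → reset → x⁺ = (-4.2336), jump to mode 0
Mode 0: guard c·x = -0.0484 hit at Δt = 1.5440 (t = 2.8518), x⁻ = (-0.0484) → reset → x⁺ = (0.4541), jump to mode 2
Mode 2: guard c·x = 3.8819 hit at Δt = 1.6561 (t = 4.5079), x⁻ = (-3.8819) → reset → x⁺ = (-4.2336), jump to mode 0
Mode 0: guard c·x = -0.0484 hit at Δt = 1.5440 (t = 6.0519), x⁻ = (-0.0484) → reset → x⁺ = (0.4541), jump to mode 2
Mode 2: guard c·x = 3.8819 hit at Δt = 1.6561 (t = 7.7081), x⁻ = (-3.8819) → reset → x⁺ = (-4.2336), jump to mode 0
Mode 0: flow for 0.9138 to horizon, guard not reached → x = (-1.0035)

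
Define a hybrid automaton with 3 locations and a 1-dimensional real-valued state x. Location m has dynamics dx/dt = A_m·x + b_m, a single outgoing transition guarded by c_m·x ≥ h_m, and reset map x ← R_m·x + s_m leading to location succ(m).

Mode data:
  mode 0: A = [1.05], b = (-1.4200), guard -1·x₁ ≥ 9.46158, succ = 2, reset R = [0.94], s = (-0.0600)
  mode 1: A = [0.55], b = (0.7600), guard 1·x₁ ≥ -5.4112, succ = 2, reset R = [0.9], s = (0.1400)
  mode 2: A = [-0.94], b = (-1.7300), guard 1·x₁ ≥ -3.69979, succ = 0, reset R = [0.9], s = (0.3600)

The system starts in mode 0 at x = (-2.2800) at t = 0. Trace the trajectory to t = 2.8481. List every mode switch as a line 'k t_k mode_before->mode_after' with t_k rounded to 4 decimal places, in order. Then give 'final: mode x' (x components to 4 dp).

1 1.0390 0->2
2 2.4664 2->0
final: 0 -5.1007

Mode 0: guard c·x = 9.4616 hit at Δt = 1.0390 (t = 1.0390), x⁻ = (-9.4616) → reset → x⁺ = (-8.9539), jump to mode 2
Mode 2: guard c·x = -3.6998 hit at Δt = 1.4274 (t = 2.4664), x⁻ = (-3.6998) → reset → x⁺ = (-2.9698), jump to mode 0
Mode 0: flow for 0.3817 to horizon, guard not reached → x = (-5.1007)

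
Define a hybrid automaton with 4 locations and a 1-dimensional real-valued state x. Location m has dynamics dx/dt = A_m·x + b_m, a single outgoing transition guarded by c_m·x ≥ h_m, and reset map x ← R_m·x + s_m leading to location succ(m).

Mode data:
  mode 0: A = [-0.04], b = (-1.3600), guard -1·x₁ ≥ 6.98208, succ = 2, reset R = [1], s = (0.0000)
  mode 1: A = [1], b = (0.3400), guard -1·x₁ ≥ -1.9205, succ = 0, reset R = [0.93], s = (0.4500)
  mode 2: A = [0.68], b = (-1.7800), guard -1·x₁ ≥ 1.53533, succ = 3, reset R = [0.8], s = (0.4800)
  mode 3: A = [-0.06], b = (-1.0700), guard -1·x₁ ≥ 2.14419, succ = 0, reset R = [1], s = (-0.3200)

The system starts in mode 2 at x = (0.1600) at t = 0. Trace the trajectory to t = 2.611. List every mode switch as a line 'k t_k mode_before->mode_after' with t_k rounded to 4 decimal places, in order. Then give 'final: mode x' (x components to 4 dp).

Mode 2: guard c·x = 1.5353 hit at Δt = 0.7715 (t = 0.7715), x⁻ = (-1.5353) → reset → x⁺ = (-0.7483), jump to mode 3
Mode 3: guard c·x = 2.1442 hit at Δt = 1.4206 (t = 2.1921), x⁻ = (-2.1442) → reset → x⁺ = (-2.4642), jump to mode 0
Mode 0: flow for 0.4189 to horizon, guard not reached → x = (-2.9882)

1 0.7715 2->3
2 2.1921 3->0
final: 0 -2.9882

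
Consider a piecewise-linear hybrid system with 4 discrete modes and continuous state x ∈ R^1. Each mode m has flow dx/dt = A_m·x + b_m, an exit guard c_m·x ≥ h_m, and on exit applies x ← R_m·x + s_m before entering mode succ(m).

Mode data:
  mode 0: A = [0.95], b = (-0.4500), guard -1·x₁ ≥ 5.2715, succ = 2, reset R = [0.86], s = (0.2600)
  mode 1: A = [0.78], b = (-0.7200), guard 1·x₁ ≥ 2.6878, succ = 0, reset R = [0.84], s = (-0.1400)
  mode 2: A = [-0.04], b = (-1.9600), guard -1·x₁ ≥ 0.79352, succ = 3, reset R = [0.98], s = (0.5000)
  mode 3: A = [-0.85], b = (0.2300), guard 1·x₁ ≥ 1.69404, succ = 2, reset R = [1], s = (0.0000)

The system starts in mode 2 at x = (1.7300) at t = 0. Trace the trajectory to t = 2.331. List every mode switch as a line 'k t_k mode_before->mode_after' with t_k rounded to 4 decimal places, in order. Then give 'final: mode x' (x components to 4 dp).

1 1.2756 2->3
final: 3 0.0470

Mode 2: guard c·x = 0.7935 hit at Δt = 1.2756 (t = 1.2756), x⁻ = (-0.7935) → reset → x⁺ = (-0.2776), jump to mode 3
Mode 3: flow for 1.0554 to horizon, guard not reached → x = (0.0470)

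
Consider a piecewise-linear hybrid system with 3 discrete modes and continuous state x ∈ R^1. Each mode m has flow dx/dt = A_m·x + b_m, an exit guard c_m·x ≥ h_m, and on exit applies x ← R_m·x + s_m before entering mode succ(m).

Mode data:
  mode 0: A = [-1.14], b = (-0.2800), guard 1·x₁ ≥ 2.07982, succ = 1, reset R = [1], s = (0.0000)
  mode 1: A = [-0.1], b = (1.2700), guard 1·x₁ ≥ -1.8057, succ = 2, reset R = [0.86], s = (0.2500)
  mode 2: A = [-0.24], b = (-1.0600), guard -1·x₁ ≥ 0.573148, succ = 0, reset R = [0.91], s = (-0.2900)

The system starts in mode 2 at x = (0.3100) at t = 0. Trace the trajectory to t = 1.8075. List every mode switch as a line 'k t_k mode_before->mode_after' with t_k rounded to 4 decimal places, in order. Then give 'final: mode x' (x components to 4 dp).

Mode 2: guard c·x = 0.5731 hit at Δt = 0.8618 (t = 0.8618), x⁻ = (-0.5731) → reset → x⁺ = (-0.8116), jump to mode 0
Mode 0: flow for 0.9457 to horizon, guard not reached → x = (-0.4382)

1 0.8618 2->0
final: 0 -0.4382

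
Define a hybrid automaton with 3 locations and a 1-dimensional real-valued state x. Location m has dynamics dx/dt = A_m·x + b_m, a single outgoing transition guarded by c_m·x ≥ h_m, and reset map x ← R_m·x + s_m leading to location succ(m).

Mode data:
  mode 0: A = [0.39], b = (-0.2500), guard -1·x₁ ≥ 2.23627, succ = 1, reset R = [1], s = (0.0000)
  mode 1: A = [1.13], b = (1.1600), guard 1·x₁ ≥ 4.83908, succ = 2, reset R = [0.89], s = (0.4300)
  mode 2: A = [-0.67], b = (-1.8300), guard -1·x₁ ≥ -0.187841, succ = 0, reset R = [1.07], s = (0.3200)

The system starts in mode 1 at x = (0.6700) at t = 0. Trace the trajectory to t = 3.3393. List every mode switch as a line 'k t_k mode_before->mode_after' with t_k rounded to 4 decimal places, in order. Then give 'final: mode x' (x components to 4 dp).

1 1.0978 1->2
2 2.4998 2->0
final: 0 0.4745

Mode 1: guard c·x = 4.8391 hit at Δt = 1.0978 (t = 1.0978), x⁻ = (4.8391) → reset → x⁺ = (4.7368), jump to mode 2
Mode 2: guard c·x = -0.1878 hit at Δt = 1.4020 (t = 2.4998), x⁻ = (0.1878) → reset → x⁺ = (0.5210), jump to mode 0
Mode 0: flow for 0.8395 to horizon, guard not reached → x = (0.4745)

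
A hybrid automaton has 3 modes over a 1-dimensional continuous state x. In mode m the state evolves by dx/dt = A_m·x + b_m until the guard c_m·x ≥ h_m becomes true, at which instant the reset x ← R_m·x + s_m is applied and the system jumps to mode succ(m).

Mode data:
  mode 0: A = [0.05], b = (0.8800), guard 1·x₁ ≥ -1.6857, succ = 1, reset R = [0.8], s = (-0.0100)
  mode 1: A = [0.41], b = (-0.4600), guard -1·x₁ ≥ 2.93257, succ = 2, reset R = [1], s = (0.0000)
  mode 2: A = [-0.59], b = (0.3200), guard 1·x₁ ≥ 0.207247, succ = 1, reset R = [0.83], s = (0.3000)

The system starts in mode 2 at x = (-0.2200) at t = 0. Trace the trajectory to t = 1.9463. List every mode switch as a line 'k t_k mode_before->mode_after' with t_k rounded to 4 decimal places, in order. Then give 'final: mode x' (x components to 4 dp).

1 1.3931 2->1
final: 1 0.3065

Mode 2: guard c·x = 0.2072 hit at Δt = 1.3931 (t = 1.3931), x⁻ = (0.2072) → reset → x⁺ = (0.4720), jump to mode 1
Mode 1: flow for 0.5532 to horizon, guard not reached → x = (0.3065)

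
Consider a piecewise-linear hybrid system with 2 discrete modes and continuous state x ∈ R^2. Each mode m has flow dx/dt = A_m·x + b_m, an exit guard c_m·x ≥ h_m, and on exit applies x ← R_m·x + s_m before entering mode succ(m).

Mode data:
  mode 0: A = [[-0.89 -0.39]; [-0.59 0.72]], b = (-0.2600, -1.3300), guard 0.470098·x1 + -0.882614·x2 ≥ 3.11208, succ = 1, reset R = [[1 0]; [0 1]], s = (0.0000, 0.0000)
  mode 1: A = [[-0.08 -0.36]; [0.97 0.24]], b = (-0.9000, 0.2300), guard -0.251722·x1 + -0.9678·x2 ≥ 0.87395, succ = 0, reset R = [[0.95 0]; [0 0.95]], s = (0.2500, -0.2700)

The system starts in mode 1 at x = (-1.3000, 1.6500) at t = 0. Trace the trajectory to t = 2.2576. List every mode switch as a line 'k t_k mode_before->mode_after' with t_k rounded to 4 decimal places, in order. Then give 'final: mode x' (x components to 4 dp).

1 1.2296 1->0
final: 0 -0.7951 -1.6714

Mode 1: guard c·x = 0.8740 hit at Δt = 1.2296 (t = 1.2296), x⁻ = (-2.6003, -0.2267) → reset → x⁺ = (-2.2203, -0.4854), jump to mode 0
Mode 0: flow for 1.0280 to horizon, guard not reached → x = (-0.7951, -1.6714)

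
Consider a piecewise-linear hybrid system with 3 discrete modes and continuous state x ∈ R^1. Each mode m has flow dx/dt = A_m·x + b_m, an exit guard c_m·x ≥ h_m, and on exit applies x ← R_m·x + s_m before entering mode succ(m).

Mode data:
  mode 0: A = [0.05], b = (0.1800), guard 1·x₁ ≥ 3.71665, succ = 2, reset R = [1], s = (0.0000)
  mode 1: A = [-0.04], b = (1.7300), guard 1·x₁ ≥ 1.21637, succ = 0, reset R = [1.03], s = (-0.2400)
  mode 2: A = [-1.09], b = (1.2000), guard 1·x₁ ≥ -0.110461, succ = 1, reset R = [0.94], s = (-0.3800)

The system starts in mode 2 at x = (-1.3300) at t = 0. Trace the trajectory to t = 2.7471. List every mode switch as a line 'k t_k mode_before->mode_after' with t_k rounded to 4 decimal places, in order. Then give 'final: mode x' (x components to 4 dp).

1 0.6390 2->1
2 1.6303 1->0
final: 0 1.2778

Mode 2: guard c·x = -0.1105 hit at Δt = 0.6390 (t = 0.6390), x⁻ = (-0.1105) → reset → x⁺ = (-0.4838), jump to mode 1
Mode 1: guard c·x = 1.2164 hit at Δt = 0.9913 (t = 1.6303), x⁻ = (1.2164) → reset → x⁺ = (1.0129), jump to mode 0
Mode 0: flow for 1.1168 to horizon, guard not reached → x = (1.2778)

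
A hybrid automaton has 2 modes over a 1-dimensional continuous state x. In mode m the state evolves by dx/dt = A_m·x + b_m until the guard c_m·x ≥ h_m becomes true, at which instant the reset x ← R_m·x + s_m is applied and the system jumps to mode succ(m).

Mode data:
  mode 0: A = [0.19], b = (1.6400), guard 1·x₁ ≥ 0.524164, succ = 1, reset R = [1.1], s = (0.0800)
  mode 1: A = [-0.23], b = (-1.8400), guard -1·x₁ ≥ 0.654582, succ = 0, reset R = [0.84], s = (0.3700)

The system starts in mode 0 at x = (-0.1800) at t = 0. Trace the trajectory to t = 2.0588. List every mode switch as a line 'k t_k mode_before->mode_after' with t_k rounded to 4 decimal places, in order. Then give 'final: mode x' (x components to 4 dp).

1 0.4212 0->1
2 1.1353 1->0
3 1.5564 0->1
final: 1 -0.2881

Mode 0: guard c·x = 0.5242 hit at Δt = 0.4212 (t = 0.4212), x⁻ = (0.5242) → reset → x⁺ = (0.6566), jump to mode 1
Mode 1: guard c·x = 0.6546 hit at Δt = 0.7141 (t = 1.1353), x⁻ = (-0.6546) → reset → x⁺ = (-0.1798), jump to mode 0
Mode 0: guard c·x = 0.5242 hit at Δt = 0.4211 (t = 1.5564), x⁻ = (0.5242) → reset → x⁺ = (0.6566), jump to mode 1
Mode 1: flow for 0.5024 to horizon, guard not reached → x = (-0.2881)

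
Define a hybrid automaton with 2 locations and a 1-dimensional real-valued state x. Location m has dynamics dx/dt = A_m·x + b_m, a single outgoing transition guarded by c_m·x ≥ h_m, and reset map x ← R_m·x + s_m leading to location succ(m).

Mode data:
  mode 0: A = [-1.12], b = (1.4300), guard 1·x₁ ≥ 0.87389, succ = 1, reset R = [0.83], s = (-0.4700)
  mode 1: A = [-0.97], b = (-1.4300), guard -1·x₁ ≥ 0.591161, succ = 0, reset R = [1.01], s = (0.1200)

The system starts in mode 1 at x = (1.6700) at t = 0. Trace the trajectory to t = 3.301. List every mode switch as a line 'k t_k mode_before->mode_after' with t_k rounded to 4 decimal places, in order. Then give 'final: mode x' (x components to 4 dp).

Mode 1: guard c·x = 0.5912 hit at Δt = 1.3092 (t = 1.3092), x⁻ = (-0.5912) → reset → x⁺ = (-0.4771), jump to mode 0
Mode 0: guard c·x = 0.8739 hit at Δt = 1.3133 (t = 2.6225), x⁻ = (0.8739) → reset → x⁺ = (0.2553), jump to mode 1
Mode 1: flow for 0.6785 to horizon, guard not reached → x = (-0.5786)

1 1.3092 1->0
2 2.6225 0->1
final: 1 -0.5786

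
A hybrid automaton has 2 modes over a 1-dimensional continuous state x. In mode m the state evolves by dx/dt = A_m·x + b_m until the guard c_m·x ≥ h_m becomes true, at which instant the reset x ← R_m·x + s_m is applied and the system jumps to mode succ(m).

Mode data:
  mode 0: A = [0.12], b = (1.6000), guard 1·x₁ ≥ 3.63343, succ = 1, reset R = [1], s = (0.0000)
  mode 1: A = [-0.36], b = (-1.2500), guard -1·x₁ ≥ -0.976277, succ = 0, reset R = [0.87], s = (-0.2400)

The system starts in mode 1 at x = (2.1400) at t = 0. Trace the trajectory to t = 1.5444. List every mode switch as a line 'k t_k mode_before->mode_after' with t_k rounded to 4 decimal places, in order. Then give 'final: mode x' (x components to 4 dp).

Mode 1: guard c·x = -0.9763 hit at Δt = 0.6455 (t = 0.6455), x⁻ = (0.9763) → reset → x⁺ = (0.6094), jump to mode 0
Mode 0: flow for 0.8989 to horizon, guard not reached → x = (2.1974)

1 0.6455 1->0
final: 0 2.1974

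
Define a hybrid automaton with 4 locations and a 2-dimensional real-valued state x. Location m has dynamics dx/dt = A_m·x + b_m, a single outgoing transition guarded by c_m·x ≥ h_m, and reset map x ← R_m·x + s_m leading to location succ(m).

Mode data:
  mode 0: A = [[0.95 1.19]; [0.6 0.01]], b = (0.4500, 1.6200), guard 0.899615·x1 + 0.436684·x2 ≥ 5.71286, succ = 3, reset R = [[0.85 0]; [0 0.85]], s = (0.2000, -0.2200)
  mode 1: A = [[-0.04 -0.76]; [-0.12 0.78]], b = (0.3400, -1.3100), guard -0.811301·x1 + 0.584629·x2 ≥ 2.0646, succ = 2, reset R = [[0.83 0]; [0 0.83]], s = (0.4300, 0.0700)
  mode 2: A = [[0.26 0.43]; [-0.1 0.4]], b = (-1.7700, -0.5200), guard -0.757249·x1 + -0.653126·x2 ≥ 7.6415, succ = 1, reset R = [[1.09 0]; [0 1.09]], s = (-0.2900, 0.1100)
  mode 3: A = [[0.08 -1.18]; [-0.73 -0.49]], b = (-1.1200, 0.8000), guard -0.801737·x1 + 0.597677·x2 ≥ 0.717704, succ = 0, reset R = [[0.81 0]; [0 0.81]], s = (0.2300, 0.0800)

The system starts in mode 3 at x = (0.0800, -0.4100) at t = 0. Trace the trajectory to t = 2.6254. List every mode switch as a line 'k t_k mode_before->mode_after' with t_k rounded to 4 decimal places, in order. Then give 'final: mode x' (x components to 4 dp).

Mode 3: guard c·x = 0.7177 hit at Δt = 0.7060 (t = 0.7060), x⁻ = (-0.6698, 0.3023) → reset → x⁺ = (-0.3125, 0.3249), jump to mode 0
Mode 0: guard c·x = 5.7129 hit at Δt = 1.3817 (t = 2.0877), x⁻ = (4.6050, 3.5956) → reset → x⁺ = (4.1142, 2.8363), jump to mode 3
Mode 3: flow for 0.5377 to horizon, guard not reached → x = (2.3339, 1.4807)

1 0.7060 3->0
2 2.0877 0->3
final: 3 2.3339 1.4807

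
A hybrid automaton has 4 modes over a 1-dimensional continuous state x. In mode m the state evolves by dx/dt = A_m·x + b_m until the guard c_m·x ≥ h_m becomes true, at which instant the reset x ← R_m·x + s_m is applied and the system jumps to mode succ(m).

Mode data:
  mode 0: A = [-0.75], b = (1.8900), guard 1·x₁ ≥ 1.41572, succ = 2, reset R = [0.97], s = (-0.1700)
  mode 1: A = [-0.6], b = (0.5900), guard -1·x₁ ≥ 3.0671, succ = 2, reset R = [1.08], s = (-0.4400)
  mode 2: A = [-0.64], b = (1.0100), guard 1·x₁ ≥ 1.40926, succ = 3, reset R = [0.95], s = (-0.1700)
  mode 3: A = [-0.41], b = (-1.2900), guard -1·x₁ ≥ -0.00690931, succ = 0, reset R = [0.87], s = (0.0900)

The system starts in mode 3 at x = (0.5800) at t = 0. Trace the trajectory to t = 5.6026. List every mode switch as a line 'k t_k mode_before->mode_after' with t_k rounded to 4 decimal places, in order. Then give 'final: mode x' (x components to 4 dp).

1 0.4073 3->0
2 1.4556 0->2
3 2.7017 2->3
4 3.4668 3->0
5 4.5151 0->2
final: 2 1.3912

Mode 3: guard c·x = -0.0069 hit at Δt = 0.4073 (t = 0.4073), x⁻ = (0.0069) → reset → x⁺ = (0.0960), jump to mode 0
Mode 0: guard c·x = 1.4157 hit at Δt = 1.0483 (t = 1.4556), x⁻ = (1.4157) → reset → x⁺ = (1.2032), jump to mode 2
Mode 2: guard c·x = 1.4093 hit at Δt = 1.2461 (t = 2.7017), x⁻ = (1.4093) → reset → x⁺ = (1.1688), jump to mode 3
Mode 3: guard c·x = -0.0069 hit at Δt = 0.7651 (t = 3.4668), x⁻ = (0.0069) → reset → x⁺ = (0.0960), jump to mode 0
Mode 0: guard c·x = 1.4157 hit at Δt = 1.0483 (t = 4.5151), x⁻ = (1.4157) → reset → x⁺ = (1.2032), jump to mode 2
Mode 2: flow for 1.0875 to horizon, guard not reached → x = (1.3912)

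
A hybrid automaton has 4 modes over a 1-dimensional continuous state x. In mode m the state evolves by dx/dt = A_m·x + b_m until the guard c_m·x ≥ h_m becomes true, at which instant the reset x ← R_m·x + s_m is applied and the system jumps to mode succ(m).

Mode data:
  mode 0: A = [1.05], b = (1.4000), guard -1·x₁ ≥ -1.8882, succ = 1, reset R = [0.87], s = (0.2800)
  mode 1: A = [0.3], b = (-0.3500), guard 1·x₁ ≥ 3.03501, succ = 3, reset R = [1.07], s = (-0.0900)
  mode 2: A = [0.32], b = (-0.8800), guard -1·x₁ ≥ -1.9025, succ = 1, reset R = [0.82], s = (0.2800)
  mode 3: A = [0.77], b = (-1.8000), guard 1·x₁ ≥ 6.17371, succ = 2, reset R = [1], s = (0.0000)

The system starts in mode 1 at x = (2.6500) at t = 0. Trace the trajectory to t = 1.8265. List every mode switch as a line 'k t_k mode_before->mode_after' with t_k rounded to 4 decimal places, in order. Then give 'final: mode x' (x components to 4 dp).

Mode 1: guard c·x = 3.0350 hit at Δt = 0.7692 (t = 0.7692), x⁻ = (3.0350) → reset → x⁺ = (3.1575), jump to mode 3
Mode 3: flow for 1.0573 to horizon, guard not reached → x = (4.1881)

1 0.7692 1->3
final: 3 4.1881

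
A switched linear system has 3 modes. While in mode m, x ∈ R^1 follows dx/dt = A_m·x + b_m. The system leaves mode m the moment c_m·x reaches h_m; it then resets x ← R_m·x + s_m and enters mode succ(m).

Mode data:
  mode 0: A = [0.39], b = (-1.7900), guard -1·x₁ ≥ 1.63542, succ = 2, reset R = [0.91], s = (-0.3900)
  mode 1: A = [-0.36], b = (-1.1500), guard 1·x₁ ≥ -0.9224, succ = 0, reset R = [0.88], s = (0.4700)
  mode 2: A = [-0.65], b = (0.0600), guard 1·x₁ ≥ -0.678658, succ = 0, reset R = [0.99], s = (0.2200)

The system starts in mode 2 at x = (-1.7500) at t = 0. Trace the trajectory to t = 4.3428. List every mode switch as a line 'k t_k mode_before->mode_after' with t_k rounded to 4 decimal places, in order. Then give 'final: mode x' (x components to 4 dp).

1 1.3402 2->0
2 1.8809 0->2
3 3.3246 2->0
4 3.8653 0->2
final: 2 -1.3525

Mode 2: guard c·x = -0.6787 hit at Δt = 1.3402 (t = 1.3402), x⁻ = (-0.6787) → reset → x⁺ = (-0.4519), jump to mode 0
Mode 0: guard c·x = 1.6354 hit at Δt = 0.5407 (t = 1.8809), x⁻ = (-1.6354) → reset → x⁺ = (-1.8782), jump to mode 2
Mode 2: guard c·x = -0.6787 hit at Δt = 1.4437 (t = 3.3246), x⁻ = (-0.6787) → reset → x⁺ = (-0.4519), jump to mode 0
Mode 0: guard c·x = 1.6354 hit at Δt = 0.5407 (t = 3.8653), x⁻ = (-1.6354) → reset → x⁺ = (-1.8782), jump to mode 2
Mode 2: flow for 0.4775 to horizon, guard not reached → x = (-1.3525)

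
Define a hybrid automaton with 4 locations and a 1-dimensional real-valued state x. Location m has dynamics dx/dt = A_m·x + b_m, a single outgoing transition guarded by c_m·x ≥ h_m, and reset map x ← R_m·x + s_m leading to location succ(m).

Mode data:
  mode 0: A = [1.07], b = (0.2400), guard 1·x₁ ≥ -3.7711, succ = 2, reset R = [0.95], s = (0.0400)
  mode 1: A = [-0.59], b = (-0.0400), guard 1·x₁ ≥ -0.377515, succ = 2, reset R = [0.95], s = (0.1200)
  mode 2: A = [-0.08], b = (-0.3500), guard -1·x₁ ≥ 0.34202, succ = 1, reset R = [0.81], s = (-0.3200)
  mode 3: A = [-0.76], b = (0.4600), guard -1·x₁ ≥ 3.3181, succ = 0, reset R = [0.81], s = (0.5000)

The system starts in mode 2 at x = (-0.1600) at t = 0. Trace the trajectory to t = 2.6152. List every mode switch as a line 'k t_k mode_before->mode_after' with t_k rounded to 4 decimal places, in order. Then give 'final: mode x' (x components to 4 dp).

Mode 2: guard c·x = 0.3420 hit at Δt = 0.5518 (t = 0.5518), x⁻ = (-0.3420) → reset → x⁺ = (-0.5970), jump to mode 1
Mode 1: guard c·x = -0.3775 hit at Δt = 0.9081 (t = 1.4599), x⁻ = (-0.3775) → reset → x⁺ = (-0.2386), jump to mode 2
Mode 2: guard c·x = 0.3420 hit at Δt = 0.3164 (t = 1.7763), x⁻ = (-0.3420) → reset → x⁺ = (-0.5970), jump to mode 1
Mode 1: flow for 0.8389 to horizon, guard not reached → x = (-0.3904)

1 0.5518 2->1
2 1.4599 1->2
3 1.7763 2->1
final: 1 -0.3904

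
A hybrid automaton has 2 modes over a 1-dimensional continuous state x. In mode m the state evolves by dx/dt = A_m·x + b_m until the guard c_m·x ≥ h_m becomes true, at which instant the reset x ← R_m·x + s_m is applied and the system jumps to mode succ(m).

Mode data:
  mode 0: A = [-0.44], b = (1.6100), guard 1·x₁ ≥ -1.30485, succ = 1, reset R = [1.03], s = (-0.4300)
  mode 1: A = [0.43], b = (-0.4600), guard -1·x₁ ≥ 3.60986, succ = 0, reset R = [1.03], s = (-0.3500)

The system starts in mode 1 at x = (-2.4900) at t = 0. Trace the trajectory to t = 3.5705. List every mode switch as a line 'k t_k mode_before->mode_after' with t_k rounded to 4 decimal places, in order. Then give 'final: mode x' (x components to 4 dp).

Mode 1: guard c·x = 3.6099 hit at Δt = 0.6361 (t = 0.6361), x⁻ = (-3.6099) → reset → x⁺ = (-4.0682), jump to mode 0
Mode 0: guard c·x = -1.3049 hit at Δt = 1.0058 (t = 1.6419), x⁻ = (-1.3049) → reset → x⁺ = (-1.7740), jump to mode 1
Mode 1: guard c·x = 3.6099 hit at Δt = 1.1583 (t = 2.8003), x⁻ = (-3.6099) → reset → x⁺ = (-4.0682), jump to mode 0
Mode 0: flow for 0.7702 to horizon, guard not reached → x = (-1.8469)

1 0.6361 1->0
2 1.6419 0->1
3 2.8003 1->0
final: 0 -1.8469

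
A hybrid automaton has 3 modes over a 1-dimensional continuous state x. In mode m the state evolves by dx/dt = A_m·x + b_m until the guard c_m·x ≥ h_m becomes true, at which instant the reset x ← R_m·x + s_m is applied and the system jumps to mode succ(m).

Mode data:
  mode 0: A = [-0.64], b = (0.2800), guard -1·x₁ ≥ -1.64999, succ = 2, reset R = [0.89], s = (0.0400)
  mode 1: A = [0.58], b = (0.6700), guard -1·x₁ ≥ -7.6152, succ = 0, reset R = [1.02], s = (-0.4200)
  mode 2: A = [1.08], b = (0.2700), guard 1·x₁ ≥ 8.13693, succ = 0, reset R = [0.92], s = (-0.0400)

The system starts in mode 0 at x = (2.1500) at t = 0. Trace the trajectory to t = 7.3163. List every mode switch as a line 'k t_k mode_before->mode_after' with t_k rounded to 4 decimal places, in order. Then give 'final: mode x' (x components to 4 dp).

1 0.5395 0->2
2 1.9860 2->0
3 4.7273 0->2
4 6.1738 2->0
final: 0 3.8109

Mode 0: guard c·x = -1.6500 hit at Δt = 0.5395 (t = 0.5395), x⁻ = (1.6500) → reset → x⁺ = (1.5085), jump to mode 2
Mode 2: guard c·x = 8.1369 hit at Δt = 1.4465 (t = 1.9860), x⁻ = (8.1369) → reset → x⁺ = (7.4460), jump to mode 0
Mode 0: guard c·x = -1.6500 hit at Δt = 2.7413 (t = 4.7273), x⁻ = (1.6500) → reset → x⁺ = (1.5085), jump to mode 2
Mode 2: guard c·x = 8.1369 hit at Δt = 1.4465 (t = 6.1738), x⁻ = (8.1369) → reset → x⁺ = (7.4460), jump to mode 0
Mode 0: flow for 1.1425 to horizon, guard not reached → x = (3.8109)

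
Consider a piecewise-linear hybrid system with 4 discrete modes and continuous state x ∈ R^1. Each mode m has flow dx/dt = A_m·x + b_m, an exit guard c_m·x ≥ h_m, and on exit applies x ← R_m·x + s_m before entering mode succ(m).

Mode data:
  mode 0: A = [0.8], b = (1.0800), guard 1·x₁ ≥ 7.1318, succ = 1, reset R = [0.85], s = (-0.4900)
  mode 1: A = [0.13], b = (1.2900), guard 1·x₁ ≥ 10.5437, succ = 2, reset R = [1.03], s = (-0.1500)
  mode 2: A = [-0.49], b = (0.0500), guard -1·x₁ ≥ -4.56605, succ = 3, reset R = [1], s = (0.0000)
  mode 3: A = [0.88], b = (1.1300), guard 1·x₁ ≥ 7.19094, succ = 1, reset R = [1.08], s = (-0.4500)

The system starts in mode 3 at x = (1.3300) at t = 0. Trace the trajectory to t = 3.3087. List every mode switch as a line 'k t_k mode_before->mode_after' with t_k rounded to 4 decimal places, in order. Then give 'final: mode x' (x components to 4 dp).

1 1.3366 3->1
2 2.6567 1->2
final: 2 7.8090

Mode 3: guard c·x = 7.1909 hit at Δt = 1.3366 (t = 1.3366), x⁻ = (7.1909) → reset → x⁺ = (7.3162), jump to mode 1
Mode 1: guard c·x = 10.5437 hit at Δt = 1.3201 (t = 2.6567), x⁻ = (10.5437) → reset → x⁺ = (10.7100), jump to mode 2
Mode 2: flow for 0.6520 to horizon, guard not reached → x = (7.8090)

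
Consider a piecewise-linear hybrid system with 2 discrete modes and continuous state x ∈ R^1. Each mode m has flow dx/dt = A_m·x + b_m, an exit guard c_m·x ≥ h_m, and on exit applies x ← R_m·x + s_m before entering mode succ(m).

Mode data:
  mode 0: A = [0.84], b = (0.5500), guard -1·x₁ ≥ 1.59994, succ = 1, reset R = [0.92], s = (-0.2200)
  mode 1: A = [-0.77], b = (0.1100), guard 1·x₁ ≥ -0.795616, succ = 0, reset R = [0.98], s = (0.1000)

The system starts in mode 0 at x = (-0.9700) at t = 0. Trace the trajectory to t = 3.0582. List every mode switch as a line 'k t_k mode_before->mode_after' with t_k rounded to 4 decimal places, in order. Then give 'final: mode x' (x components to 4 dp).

1 1.3072 0->1
2 2.1779 1->0
final: 0 -0.7070

Mode 0: guard c·x = 1.5999 hit at Δt = 1.3072 (t = 1.3072), x⁻ = (-1.5999) → reset → x⁺ = (-1.6919), jump to mode 1
Mode 1: guard c·x = -0.7956 hit at Δt = 0.8707 (t = 2.1779), x⁻ = (-0.7956) → reset → x⁺ = (-0.6797), jump to mode 0
Mode 0: flow for 0.8803 to horizon, guard not reached → x = (-0.7070)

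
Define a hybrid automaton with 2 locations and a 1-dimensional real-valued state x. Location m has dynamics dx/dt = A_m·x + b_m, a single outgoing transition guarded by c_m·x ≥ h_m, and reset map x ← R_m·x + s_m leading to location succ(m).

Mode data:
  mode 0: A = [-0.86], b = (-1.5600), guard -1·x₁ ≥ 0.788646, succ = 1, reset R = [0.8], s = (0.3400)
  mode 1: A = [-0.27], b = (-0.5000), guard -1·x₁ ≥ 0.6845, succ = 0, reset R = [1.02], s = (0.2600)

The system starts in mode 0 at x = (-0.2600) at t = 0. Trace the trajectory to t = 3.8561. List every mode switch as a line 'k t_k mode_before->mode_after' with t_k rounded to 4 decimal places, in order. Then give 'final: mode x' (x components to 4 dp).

Mode 0: guard c·x = 0.7886 hit at Δt = 0.4835 (t = 0.4835), x⁻ = (-0.7886) → reset → x⁺ = (-0.2909), jump to mode 1
Mode 1: guard c·x = 0.6845 hit at Δt = 1.0761 (t = 1.5596), x⁻ = (-0.6845) → reset → x⁺ = (-0.4382), jump to mode 0
Mode 0: guard c·x = 0.7886 hit at Δt = 0.3419 (t = 1.9015), x⁻ = (-0.7886) → reset → x⁺ = (-0.2909), jump to mode 1
Mode 1: guard c·x = 0.6845 hit at Δt = 1.0761 (t = 2.9776), x⁻ = (-0.6845) → reset → x⁺ = (-0.4382), jump to mode 0
Mode 0: guard c·x = 0.7886 hit at Δt = 0.3419 (t = 3.3195), x⁻ = (-0.7886) → reset → x⁺ = (-0.2909), jump to mode 1
Mode 1: flow for 0.5366 to horizon, guard not reached → x = (-0.5015)

1 0.4835 0->1
2 1.5596 1->0
3 1.9015 0->1
4 2.9776 1->0
5 3.3195 0->1
final: 1 -0.5015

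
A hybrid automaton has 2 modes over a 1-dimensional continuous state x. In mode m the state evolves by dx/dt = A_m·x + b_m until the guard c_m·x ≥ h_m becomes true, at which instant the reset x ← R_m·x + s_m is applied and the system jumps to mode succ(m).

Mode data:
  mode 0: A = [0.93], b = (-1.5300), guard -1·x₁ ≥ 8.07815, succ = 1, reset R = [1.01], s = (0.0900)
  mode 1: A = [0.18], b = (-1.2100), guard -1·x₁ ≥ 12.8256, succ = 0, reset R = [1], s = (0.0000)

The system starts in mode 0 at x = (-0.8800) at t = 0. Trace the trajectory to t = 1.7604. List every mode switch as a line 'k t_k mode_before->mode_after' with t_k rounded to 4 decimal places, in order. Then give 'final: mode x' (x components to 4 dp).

Mode 0: guard c·x = 8.0782 hit at Δt = 1.4497 (t = 1.4497), x⁻ = (-8.0781) → reset → x⁺ = (-8.0689), jump to mode 1
Mode 1: flow for 0.3107 to horizon, guard not reached → x = (-8.9197)

1 1.4497 0->1
final: 1 -8.9197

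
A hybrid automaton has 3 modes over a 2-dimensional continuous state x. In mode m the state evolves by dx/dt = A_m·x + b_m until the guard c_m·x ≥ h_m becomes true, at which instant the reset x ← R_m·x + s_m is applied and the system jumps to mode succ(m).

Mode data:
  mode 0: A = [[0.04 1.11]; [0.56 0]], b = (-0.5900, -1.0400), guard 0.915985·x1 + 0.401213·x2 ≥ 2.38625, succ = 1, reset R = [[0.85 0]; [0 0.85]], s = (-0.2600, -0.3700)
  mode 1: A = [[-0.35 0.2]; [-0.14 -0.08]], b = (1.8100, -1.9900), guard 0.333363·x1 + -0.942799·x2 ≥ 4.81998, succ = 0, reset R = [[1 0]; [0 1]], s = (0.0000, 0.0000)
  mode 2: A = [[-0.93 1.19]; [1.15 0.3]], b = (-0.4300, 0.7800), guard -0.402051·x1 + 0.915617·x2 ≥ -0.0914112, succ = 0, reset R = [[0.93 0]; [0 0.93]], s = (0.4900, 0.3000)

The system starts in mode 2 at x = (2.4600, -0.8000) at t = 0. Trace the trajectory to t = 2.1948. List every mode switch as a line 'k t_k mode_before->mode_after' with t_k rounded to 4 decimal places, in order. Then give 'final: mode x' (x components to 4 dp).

Mode 2: guard c·x = -0.0914 hit at Δt = 0.4613 (t = 0.4613), x⁻ = (1.4127, 0.5205) → reset → x⁺ = (1.8038, 0.7840), jump to mode 0
Mode 0: guard c·x = 2.3862 hit at Δt = 1.0848 (t = 1.5461), x⁻ = (2.2229, 0.8727) → reset → x⁺ = (1.6294, 0.3718), jump to mode 1
Mode 1: flow for 0.6487 to horizon, guard not reached → x = (2.3043, -1.0819)

1 0.4613 2->0
2 1.5461 0->1
final: 1 2.3043 -1.0819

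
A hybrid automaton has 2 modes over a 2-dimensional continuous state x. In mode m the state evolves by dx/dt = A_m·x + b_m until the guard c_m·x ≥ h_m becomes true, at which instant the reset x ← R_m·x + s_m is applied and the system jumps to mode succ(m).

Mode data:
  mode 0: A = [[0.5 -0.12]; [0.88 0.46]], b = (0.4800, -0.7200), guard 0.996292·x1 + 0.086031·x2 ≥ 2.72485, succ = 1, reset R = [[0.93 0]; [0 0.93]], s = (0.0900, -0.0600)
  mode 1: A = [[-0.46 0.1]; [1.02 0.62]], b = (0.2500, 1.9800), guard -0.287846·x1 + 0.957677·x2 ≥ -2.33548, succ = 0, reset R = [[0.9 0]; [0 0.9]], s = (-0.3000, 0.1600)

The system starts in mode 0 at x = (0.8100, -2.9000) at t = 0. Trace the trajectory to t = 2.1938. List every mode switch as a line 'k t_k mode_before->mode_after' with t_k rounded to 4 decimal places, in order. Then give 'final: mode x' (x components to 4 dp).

1 1.2481 0->1
2 1.8900 1->0
final: 0 2.1472 -1.3536

Mode 0: guard c·x = 2.7248 hit at Δt = 1.2481 (t = 1.2481), x⁻ = (3.0663, -3.8363) → reset → x⁺ = (2.9416, -3.6278), jump to mode 1
Mode 1: guard c·x = -2.3355 hit at Δt = 0.6419 (t = 1.8900), x⁻ = (2.1795, -1.7836) → reset → x⁺ = (1.6616, -1.4452), jump to mode 0
Mode 0: flow for 0.3038 to horizon, guard not reached → x = (2.1472, -1.3536)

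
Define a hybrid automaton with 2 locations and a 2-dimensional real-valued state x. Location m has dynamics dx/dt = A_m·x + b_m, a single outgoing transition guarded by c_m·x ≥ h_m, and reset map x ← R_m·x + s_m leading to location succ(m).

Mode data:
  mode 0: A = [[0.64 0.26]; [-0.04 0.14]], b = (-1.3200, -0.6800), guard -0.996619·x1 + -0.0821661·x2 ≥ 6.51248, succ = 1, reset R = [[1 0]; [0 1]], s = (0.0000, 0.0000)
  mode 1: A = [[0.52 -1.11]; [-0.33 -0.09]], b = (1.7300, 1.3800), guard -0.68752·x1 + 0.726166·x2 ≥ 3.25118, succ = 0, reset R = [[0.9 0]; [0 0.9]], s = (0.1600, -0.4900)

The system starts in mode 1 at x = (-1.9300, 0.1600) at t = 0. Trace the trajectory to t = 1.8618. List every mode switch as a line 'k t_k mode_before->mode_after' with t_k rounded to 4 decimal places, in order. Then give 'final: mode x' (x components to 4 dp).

Mode 1: guard c·x = 3.2512 hit at Δt = 1.0014 (t = 1.0014), x⁻ = (-2.5049, 2.1056) → reset → x⁺ = (-2.0944, 1.4050), jump to mode 0
Mode 0: flow for 0.8604 to horizon, guard not reached → x = (-4.7730, 1.0830)

1 1.0014 1->0
final: 0 -4.7730 1.0830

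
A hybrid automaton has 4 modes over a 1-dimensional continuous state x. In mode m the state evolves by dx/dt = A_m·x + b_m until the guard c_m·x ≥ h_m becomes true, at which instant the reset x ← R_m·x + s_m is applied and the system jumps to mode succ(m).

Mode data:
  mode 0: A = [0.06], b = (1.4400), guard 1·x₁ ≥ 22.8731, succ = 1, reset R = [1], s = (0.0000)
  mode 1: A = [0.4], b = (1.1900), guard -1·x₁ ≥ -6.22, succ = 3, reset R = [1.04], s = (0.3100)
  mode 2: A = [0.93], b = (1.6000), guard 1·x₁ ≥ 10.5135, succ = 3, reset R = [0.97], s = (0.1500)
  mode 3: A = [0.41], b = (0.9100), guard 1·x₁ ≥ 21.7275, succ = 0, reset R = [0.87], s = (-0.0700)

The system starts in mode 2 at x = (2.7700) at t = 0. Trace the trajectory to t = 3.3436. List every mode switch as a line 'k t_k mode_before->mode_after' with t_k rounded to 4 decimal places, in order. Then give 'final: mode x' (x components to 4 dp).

1 1.0777 2->3
2 2.6502 3->0
final: 0 20.6526

Mode 2: guard c·x = 10.5135 hit at Δt = 1.0777 (t = 1.0777), x⁻ = (10.5135) → reset → x⁺ = (10.3481), jump to mode 3
Mode 3: guard c·x = 21.7275 hit at Δt = 1.5725 (t = 2.6502), x⁻ = (21.7275) → reset → x⁺ = (18.8329), jump to mode 0
Mode 0: flow for 0.6934 to horizon, guard not reached → x = (20.6526)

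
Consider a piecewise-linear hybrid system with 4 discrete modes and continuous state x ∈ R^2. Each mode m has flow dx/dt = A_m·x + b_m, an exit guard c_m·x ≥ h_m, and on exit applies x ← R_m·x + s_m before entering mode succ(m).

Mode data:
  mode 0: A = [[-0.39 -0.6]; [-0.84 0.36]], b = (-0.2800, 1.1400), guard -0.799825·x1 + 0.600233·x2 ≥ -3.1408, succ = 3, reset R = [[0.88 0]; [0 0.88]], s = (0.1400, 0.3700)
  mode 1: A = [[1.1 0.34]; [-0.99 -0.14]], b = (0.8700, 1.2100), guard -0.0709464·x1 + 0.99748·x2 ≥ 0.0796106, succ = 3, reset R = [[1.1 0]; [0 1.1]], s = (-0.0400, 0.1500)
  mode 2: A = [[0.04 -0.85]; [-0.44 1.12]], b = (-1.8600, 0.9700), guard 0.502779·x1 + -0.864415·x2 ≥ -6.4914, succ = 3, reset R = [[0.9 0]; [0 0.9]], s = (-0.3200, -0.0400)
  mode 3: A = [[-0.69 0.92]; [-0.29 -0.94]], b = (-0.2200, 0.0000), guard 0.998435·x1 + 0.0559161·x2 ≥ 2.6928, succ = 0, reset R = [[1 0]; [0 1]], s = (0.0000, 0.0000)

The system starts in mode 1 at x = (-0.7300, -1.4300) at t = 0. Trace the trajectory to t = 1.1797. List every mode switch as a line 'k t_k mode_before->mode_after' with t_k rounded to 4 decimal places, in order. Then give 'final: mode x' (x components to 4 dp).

1 0.6723 1->3
final: 3 -0.7696 0.2075

Mode 1: guard c·x = 0.0796 hit at Δt = 0.6723 (t = 0.6723), x⁻ = (-0.9329, 0.0135) → reset → x⁺ = (-1.0662, 0.1648), jump to mode 3
Mode 3: flow for 0.5074 to horizon, guard not reached → x = (-0.7696, 0.2075)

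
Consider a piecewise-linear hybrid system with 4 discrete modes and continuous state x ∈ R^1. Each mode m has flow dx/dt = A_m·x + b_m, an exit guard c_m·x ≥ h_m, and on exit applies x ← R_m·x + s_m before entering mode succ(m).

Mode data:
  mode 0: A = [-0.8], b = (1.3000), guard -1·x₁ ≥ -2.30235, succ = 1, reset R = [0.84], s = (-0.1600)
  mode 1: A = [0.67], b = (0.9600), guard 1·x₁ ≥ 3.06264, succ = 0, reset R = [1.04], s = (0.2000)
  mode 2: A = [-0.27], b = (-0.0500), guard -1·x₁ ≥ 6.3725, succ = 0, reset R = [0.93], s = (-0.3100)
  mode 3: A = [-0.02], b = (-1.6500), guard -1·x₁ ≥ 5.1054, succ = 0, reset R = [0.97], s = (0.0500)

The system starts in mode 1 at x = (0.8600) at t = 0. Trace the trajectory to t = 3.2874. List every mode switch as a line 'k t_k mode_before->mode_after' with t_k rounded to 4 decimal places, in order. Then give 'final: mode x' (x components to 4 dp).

1 1.0049 1->0
2 2.1986 0->1
3 2.7028 1->0
final: 0 2.7276

Mode 1: guard c·x = 3.0626 hit at Δt = 1.0049 (t = 1.0049), x⁻ = (3.0626) → reset → x⁺ = (3.3851), jump to mode 0
Mode 0: guard c·x = -2.3024 hit at Δt = 1.1937 (t = 2.1986), x⁻ = (2.3024) → reset → x⁺ = (1.7740), jump to mode 1
Mode 1: guard c·x = 3.0626 hit at Δt = 0.5042 (t = 2.7028), x⁻ = (3.0626) → reset → x⁺ = (3.3851), jump to mode 0
Mode 0: flow for 0.5846 to horizon, guard not reached → x = (2.7276)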